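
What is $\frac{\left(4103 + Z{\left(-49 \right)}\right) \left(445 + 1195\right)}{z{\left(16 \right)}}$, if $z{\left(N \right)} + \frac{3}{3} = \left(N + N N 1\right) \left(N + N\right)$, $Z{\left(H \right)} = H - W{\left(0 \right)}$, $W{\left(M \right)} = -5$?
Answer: $\frac{739640}{967} \approx 764.88$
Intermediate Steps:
$Z{\left(H \right)} = 5 + H$ ($Z{\left(H \right)} = H - -5 = H + 5 = 5 + H$)
$z{\left(N \right)} = -1 + 2 N \left(N + N^{2}\right)$ ($z{\left(N \right)} = -1 + \left(N + N N 1\right) \left(N + N\right) = -1 + \left(N + N^{2} \cdot 1\right) 2 N = -1 + \left(N + N^{2}\right) 2 N = -1 + 2 N \left(N + N^{2}\right)$)
$\frac{\left(4103 + Z{\left(-49 \right)}\right) \left(445 + 1195\right)}{z{\left(16 \right)}} = \frac{\left(4103 + \left(5 - 49\right)\right) \left(445 + 1195\right)}{-1 + 2 \cdot 16^{2} + 2 \cdot 16^{3}} = \frac{\left(4103 - 44\right) 1640}{-1 + 2 \cdot 256 + 2 \cdot 4096} = \frac{4059 \cdot 1640}{-1 + 512 + 8192} = \frac{6656760}{8703} = 6656760 \cdot \frac{1}{8703} = \frac{739640}{967}$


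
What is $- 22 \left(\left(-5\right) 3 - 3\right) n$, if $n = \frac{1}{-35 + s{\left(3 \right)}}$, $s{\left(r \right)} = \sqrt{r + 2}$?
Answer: $- \frac{693}{61} - \frac{99 \sqrt{5}}{305} \approx -12.086$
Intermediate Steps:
$s{\left(r \right)} = \sqrt{2 + r}$
$n = \frac{1}{-35 + \sqrt{5}}$ ($n = \frac{1}{-35 + \sqrt{2 + 3}} = \frac{1}{-35 + \sqrt{5}} \approx -0.030521$)
$- 22 \left(\left(-5\right) 3 - 3\right) n = - 22 \left(\left(-5\right) 3 - 3\right) \left(- \frac{7}{244} - \frac{\sqrt{5}}{1220}\right) = - 22 \left(-15 - 3\right) \left(- \frac{7}{244} - \frac{\sqrt{5}}{1220}\right) = \left(-22\right) \left(-18\right) \left(- \frac{7}{244} - \frac{\sqrt{5}}{1220}\right) = 396 \left(- \frac{7}{244} - \frac{\sqrt{5}}{1220}\right) = - \frac{693}{61} - \frac{99 \sqrt{5}}{305}$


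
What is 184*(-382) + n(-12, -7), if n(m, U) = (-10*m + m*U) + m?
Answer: -70096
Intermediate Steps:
n(m, U) = -9*m + U*m (n(m, U) = (-10*m + U*m) + m = -9*m + U*m)
184*(-382) + n(-12, -7) = 184*(-382) - 12*(-9 - 7) = -70288 - 12*(-16) = -70288 + 192 = -70096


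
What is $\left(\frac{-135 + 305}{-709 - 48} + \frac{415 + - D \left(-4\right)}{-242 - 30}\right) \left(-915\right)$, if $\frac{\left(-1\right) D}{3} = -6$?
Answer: $\frac{379632585}{205904} \approx 1843.7$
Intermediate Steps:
$D = 18$ ($D = \left(-3\right) \left(-6\right) = 18$)
$\left(\frac{-135 + 305}{-709 - 48} + \frac{415 + - D \left(-4\right)}{-242 - 30}\right) \left(-915\right) = \left(\frac{-135 + 305}{-709 - 48} + \frac{415 + \left(-1\right) 18 \left(-4\right)}{-242 - 30}\right) \left(-915\right) = \left(\frac{170}{-757} + \frac{415 - -72}{-272}\right) \left(-915\right) = \left(170 \left(- \frac{1}{757}\right) + \left(415 + 72\right) \left(- \frac{1}{272}\right)\right) \left(-915\right) = \left(- \frac{170}{757} + 487 \left(- \frac{1}{272}\right)\right) \left(-915\right) = \left(- \frac{170}{757} - \frac{487}{272}\right) \left(-915\right) = \left(- \frac{414899}{205904}\right) \left(-915\right) = \frac{379632585}{205904}$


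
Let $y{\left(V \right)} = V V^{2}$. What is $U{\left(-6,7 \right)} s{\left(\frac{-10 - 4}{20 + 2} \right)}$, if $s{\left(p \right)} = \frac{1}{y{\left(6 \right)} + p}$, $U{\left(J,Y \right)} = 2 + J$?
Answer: $- \frac{44}{2369} \approx -0.018573$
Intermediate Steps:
$y{\left(V \right)} = V^{3}$
$s{\left(p \right)} = \frac{1}{216 + p}$ ($s{\left(p \right)} = \frac{1}{6^{3} + p} = \frac{1}{216 + p}$)
$U{\left(-6,7 \right)} s{\left(\frac{-10 - 4}{20 + 2} \right)} = \frac{2 - 6}{216 + \frac{-10 - 4}{20 + 2}} = - \frac{4}{216 - \frac{14}{22}} = - \frac{4}{216 - \frac{7}{11}} = - \frac{4}{\frac{2369}{11}} = \left(-4\right) \frac{11}{2369} = - \frac{44}{2369}$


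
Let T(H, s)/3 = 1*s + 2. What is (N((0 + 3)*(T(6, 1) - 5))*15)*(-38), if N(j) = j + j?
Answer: -13680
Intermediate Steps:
T(H, s) = 6 + 3*s (T(H, s) = 3*(1*s + 2) = 3*(s + 2) = 3*(2 + s) = 6 + 3*s)
N(j) = 2*j
(N((0 + 3)*(T(6, 1) - 5))*15)*(-38) = ((2*((0 + 3)*((6 + 3*1) - 5)))*15)*(-38) = ((2*(3*((6 + 3) - 5)))*15)*(-38) = ((2*(3*(9 - 5)))*15)*(-38) = ((2*(3*4))*15)*(-38) = ((2*12)*15)*(-38) = (24*15)*(-38) = 360*(-38) = -13680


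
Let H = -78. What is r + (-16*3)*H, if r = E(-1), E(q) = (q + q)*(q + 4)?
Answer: 3738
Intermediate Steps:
E(q) = 2*q*(4 + q) (E(q) = (2*q)*(4 + q) = 2*q*(4 + q))
r = -6 (r = 2*(-1)*(4 - 1) = 2*(-1)*3 = -6)
r + (-16*3)*H = -6 - 16*3*(-78) = -6 - 48*(-78) = -6 + 3744 = 3738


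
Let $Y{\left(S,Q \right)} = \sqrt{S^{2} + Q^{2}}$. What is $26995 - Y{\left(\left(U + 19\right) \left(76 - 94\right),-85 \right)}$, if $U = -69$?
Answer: $26995 - 5 \sqrt{32689} \approx 26091.0$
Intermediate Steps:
$Y{\left(S,Q \right)} = \sqrt{Q^{2} + S^{2}}$
$26995 - Y{\left(\left(U + 19\right) \left(76 - 94\right),-85 \right)} = 26995 - \sqrt{\left(-85\right)^{2} + \left(\left(-69 + 19\right) \left(76 - 94\right)\right)^{2}} = 26995 - \sqrt{7225 + \left(\left(-50\right) \left(-18\right)\right)^{2}} = 26995 - \sqrt{7225 + 900^{2}} = 26995 - \sqrt{7225 + 810000} = 26995 - \sqrt{817225} = 26995 - 5 \sqrt{32689}$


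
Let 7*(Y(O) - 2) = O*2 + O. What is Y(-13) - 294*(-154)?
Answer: 316907/7 ≈ 45272.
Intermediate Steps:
Y(O) = 2 + 3*O/7 (Y(O) = 2 + (O*2 + O)/7 = 2 + (2*O + O)/7 = 2 + (3*O)/7 = 2 + 3*O/7)
Y(-13) - 294*(-154) = (2 + (3/7)*(-13)) - 294*(-154) = (2 - 39/7) + 45276 = -25/7 + 45276 = 316907/7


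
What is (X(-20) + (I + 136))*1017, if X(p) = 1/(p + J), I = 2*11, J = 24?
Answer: 643761/4 ≈ 1.6094e+5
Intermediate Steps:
I = 22
X(p) = 1/(24 + p) (X(p) = 1/(p + 24) = 1/(24 + p))
(X(-20) + (I + 136))*1017 = (1/(24 - 20) + (22 + 136))*1017 = (1/4 + 158)*1017 = (¼ + 158)*1017 = (633/4)*1017 = 643761/4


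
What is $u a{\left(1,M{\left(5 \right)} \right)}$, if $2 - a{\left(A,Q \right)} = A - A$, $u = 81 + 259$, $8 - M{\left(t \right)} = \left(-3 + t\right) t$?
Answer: $680$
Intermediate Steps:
$M{\left(t \right)} = 8 - t \left(-3 + t\right)$ ($M{\left(t \right)} = 8 - \left(-3 + t\right) t = 8 - t \left(-3 + t\right)$)
$u = 340$
$a{\left(A,Q \right)} = 2$ ($a{\left(A,Q \right)} = 2 - \left(A - A\right) = 2 - 0 = 2 + 0 = 2$)
$u a{\left(1,M{\left(5 \right)} \right)} = 340 \cdot 2 = 680$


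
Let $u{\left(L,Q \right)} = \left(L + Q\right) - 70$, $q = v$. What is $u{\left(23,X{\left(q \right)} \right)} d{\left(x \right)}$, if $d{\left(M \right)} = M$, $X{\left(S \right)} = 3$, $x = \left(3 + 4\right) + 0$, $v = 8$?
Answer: $-308$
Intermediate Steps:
$x = 7$ ($x = 7 + 0 = 7$)
$q = 8$
$u{\left(L,Q \right)} = -70 + L + Q$
$u{\left(23,X{\left(q \right)} \right)} d{\left(x \right)} = \left(-70 + 23 + 3\right) 7 = \left(-44\right) 7 = -308$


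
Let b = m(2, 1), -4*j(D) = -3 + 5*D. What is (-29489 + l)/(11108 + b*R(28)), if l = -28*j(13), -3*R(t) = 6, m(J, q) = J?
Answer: -29055/11104 ≈ -2.6166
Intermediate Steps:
j(D) = 3/4 - 5*D/4 (j(D) = -(-3 + 5*D)/4 = 3/4 - 5*D/4)
b = 2
R(t) = -2 (R(t) = -1/3*6 = -2)
l = 434 (l = -28*(3/4 - 5/4*13) = -28*(3/4 - 65/4) = -28*(-31/2) = 434)
(-29489 + l)/(11108 + b*R(28)) = (-29489 + 434)/(11108 + 2*(-2)) = -29055/(11108 - 4) = -29055/11104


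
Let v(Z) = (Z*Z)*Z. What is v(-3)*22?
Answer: -594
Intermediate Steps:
v(Z) = Z³ (v(Z) = Z²*Z = Z³)
v(-3)*22 = (-3)³*22 = -27*22 = -594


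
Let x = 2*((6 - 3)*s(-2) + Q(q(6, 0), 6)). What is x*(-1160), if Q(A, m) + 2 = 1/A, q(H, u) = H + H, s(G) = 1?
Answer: -7540/3 ≈ -2513.3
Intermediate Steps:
q(H, u) = 2*H
Q(A, m) = -2 + 1/A
x = 13/6 (x = 2*((6 - 3)*1 + (-2 + 1/(2*6))) = 2*(3*1 + (-2 + 1/12)) = 2*(3 + (-2 + 1/12)) = 2*(3 - 23/12) = 2*(13/12) = 13/6 ≈ 2.1667)
x*(-1160) = (13/6)*(-1160) = -7540/3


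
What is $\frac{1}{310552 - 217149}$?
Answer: $\frac{1}{93403} \approx 1.0706 \cdot 10^{-5}$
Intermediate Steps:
$\frac{1}{310552 - 217149} = \frac{1}{93403}$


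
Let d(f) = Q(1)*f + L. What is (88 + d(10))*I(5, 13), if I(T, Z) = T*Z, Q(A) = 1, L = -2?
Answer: 6240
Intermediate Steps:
d(f) = -2 + f (d(f) = 1*f - 2 = f - 2 = -2 + f)
(88 + d(10))*I(5, 13) = (88 + (-2 + 10))*(5*13) = (88 + 8)*65 = 96*65 = 6240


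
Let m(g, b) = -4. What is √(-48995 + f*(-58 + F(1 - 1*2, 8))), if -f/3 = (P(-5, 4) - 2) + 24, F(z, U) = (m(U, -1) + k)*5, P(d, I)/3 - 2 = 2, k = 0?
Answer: I*√41039 ≈ 202.58*I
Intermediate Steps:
P(d, I) = 12 (P(d, I) = 6 + 3*2 = 6 + 6 = 12)
F(z, U) = -20 (F(z, U) = (-4 + 0)*5 = -4*5 = -20)
f = -102 (f = -3*((12 - 2) + 24) = -3*(10 + 24) = -3*34 = -102)
√(-48995 + f*(-58 + F(1 - 1*2, 8))) = √(-48995 - 102*(-58 - 20)) = √(-48995 - 102*(-78)) = √(-48995 + 7956) = √(-41039) = I*√41039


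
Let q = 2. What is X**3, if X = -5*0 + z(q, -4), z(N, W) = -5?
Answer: -125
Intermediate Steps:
X = -5 (X = -5*0 - 5 = 0 - 5 = -5)
X**3 = (-5)**3 = -125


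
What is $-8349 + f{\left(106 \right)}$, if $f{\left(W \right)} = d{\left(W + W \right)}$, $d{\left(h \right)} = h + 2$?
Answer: $-8135$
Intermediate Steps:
$d{\left(h \right)} = 2 + h$
$f{\left(W \right)} = 2 + 2 W$ ($f{\left(W \right)} = 2 + \left(W + W\right) = 2 + 2 W$)
$-8349 + f{\left(106 \right)} = -8349 + \left(2 + 2 \cdot 106\right) = -8349 + \left(2 + 212\right) = -8349 + 214 = -8135$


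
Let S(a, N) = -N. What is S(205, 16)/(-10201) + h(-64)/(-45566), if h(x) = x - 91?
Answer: 2310211/464818766 ≈ 0.0049701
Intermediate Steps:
h(x) = -91 + x
S(205, 16)/(-10201) + h(-64)/(-45566) = -1*16/(-10201) + (-91 - 64)/(-45566) = -16*(-1/10201) - 155*(-1/45566) = 16/10201 + 155/45566 = 2310211/464818766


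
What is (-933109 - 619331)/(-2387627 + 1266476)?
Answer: 517480/373717 ≈ 1.3847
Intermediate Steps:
(-933109 - 619331)/(-2387627 + 1266476) = -1552440/(-1121151) = -1552440*(-1/1121151) = 517480/373717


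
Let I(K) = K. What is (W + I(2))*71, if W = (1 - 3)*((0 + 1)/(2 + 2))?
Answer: 213/2 ≈ 106.50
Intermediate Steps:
W = -1/2 (W = -2/4 = -2*1/4 = -1/2 ≈ -0.50000)
(W + I(2))*71 = (-1/2 + 2)*71 = (3/2)*71 = 213/2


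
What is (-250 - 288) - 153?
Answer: -691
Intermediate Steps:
(-250 - 288) - 153 = -538 - 153 = -691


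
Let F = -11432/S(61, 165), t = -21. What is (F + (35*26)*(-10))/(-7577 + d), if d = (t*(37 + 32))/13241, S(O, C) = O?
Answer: 3750725106/3060019433 ≈ 1.2257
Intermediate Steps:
F = -11432/61 ≈ -187.41
d = -1449/13241 (d = -21*(37 + 32)/13241 = -21*69*(1/13241) = -1449*1/13241 = -1449/13241 ≈ -0.10943)
(F + (35*26)*(-10))/(-7577 + d) = (-11432/61 + (35*26)*(-10))/(-7577 - 1449/13241) = (-11432/61 + 910*(-10))/(-100328506/13241) = (-11432/61 - 9100)*(-13241/100328506) = -566532/61*(-13241/100328506) = 3750725106/3060019433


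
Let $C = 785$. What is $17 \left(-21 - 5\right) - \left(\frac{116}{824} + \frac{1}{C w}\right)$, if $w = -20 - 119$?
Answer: $- \frac{9938303109}{22477690} \approx -442.14$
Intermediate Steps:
$w = -139$ ($w = -20 - 119 = -139$)
$17 \left(-21 - 5\right) - \left(\frac{116}{824} + \frac{1}{C w}\right) = 17 \left(-21 - 5\right) - \left(\frac{116}{824} + \frac{1}{785 \left(-139\right)}\right) = 17 \left(-26\right) - \left(116 \cdot \frac{1}{824} + \frac{1}{785} \left(- \frac{1}{139}\right)\right) = -442 - \left(\frac{29}{206} - \frac{1}{109115}\right) = -442 - \frac{3164129}{22477690} = - \frac{9938303109}{22477690}$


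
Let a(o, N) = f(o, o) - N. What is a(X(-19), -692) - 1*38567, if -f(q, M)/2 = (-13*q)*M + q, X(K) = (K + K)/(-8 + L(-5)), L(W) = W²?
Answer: -10907039/289 ≈ -37741.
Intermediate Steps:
X(K) = 2*K/17 (X(K) = (K + K)/(-8 + (-5)²) = (2*K)/(-8 + 25) = (2*K)/17 = (2*K)*(1/17) = 2*K/17)
f(q, M) = -2*q + 26*M*q (f(q, M) = -2*((-13*q)*M + q) = -2*(-13*M*q + q) = -2*(q - 13*M*q) = -2*q + 26*M*q)
a(o, N) = -N + 2*o*(-1 + 13*o) (a(o, N) = 2*o*(-1 + 13*o) - N = -N + 2*o*(-1 + 13*o))
a(X(-19), -692) - 1*38567 = (-1*(-692) + 2*((2/17)*(-19))*(-1 + 13*((2/17)*(-19)))) - 1*38567 = (692 + 2*(-38/17)*(-1 + 13*(-38/17))) - 38567 = (692 + 2*(-38/17)*(-1 - 494/17)) - 38567 = (692 + 2*(-38/17)*(-511/17)) - 38567 = (692 + 38836/289) - 38567 = 238824/289 - 38567 = -10907039/289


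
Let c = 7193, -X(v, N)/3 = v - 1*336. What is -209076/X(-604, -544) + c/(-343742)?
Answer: -5990707221/80779370 ≈ -74.161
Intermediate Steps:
X(v, N) = 1008 - 3*v (X(v, N) = -3*(v - 1*336) = -3*(v - 336) = -3*(-336 + v) = 1008 - 3*v)
-209076/X(-604, -544) + c/(-343742) = -209076/(1008 - 3*(-604)) + 7193/(-343742) = -209076/(1008 + 1812) + 7193*(-1/343742) = -209076/2820 - 7193/343742 = -209076*1/2820 - 7193/343742 = -17423/235 - 7193/343742 = -5990707221/80779370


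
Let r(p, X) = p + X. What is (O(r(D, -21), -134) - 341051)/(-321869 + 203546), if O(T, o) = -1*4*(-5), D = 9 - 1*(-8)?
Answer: 113677/39441 ≈ 2.8822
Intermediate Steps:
D = 17 (D = 9 + 8 = 17)
r(p, X) = X + p
O(T, o) = 20 (O(T, o) = -4*(-5) = 20)
(O(r(D, -21), -134) - 341051)/(-321869 + 203546) = (20 - 341051)/(-321869 + 203546) = -341031/(-118323) = -341031*(-1/118323) = 113677/39441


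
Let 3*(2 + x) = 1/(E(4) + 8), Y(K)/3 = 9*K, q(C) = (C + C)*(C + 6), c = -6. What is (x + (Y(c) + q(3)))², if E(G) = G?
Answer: 15673681/1296 ≈ 12094.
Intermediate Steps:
q(C) = 2*C*(6 + C) (q(C) = (2*C)*(6 + C) = 2*C*(6 + C))
Y(K) = 27*K (Y(K) = 3*(9*K) = 27*K)
x = -71/36 (x = -2 + 1/(3*(4 + 8)) = -2 + (⅓)/12 = -2 + (⅓)*(1/12) = -2 + 1/36 = -71/36 ≈ -1.9722)
(x + (Y(c) + q(3)))² = (-71/36 + (27*(-6) + 2*3*(6 + 3)))² = (-71/36 + (-162 + 2*3*9))² = (-71/36 + (-162 + 54))² = (-71/36 - 108)² = (-3959/36)² = 15673681/1296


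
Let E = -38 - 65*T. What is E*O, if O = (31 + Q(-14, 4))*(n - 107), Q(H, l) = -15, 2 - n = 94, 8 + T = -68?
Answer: -15607968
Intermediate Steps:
T = -76 (T = -8 - 68 = -76)
n = -92 (n = 2 - 1*94 = 2 - 94 = -92)
O = -3184 (O = (31 - 15)*(-92 - 107) = 16*(-199) = -3184)
E = 4902 (E = -38 - 65*(-76) = -38 + 4940 = 4902)
E*O = 4902*(-3184) = -15607968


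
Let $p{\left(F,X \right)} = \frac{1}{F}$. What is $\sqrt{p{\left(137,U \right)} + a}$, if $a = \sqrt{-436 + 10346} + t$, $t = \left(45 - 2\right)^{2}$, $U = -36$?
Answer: $\frac{\sqrt{34704018 + 18769 \sqrt{9910}}}{137} \approx 44.142$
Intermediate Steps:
$t = 1849$ ($t = 43^{2} = 1849$)
$a = 1849 + \sqrt{9910}$ ($a = \sqrt{-436 + 10346} + 1849 = \sqrt{9910} + 1849 = 1849 + \sqrt{9910} \approx 1948.5$)
$\sqrt{p{\left(137,U \right)} + a} = \sqrt{\frac{1}{137} + \left(1849 + \sqrt{9910}\right)} = \sqrt{\frac{253314}{137} + \sqrt{9910}}$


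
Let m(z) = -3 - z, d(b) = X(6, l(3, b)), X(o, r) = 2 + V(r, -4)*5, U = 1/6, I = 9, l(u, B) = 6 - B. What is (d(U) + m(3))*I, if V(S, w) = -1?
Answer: -81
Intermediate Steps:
U = 1/6 (U = 1*(1/6) = 1/6 ≈ 0.16667)
X(o, r) = -3 (X(o, r) = 2 - 1*5 = 2 - 5 = -3)
d(b) = -3
(d(U) + m(3))*I = (-3 + (-3 - 1*3))*9 = (-3 + (-3 - 3))*9 = (-3 - 6)*9 = -9*9 = -81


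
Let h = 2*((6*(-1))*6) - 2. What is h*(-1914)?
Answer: 141636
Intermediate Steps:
h = -74 (h = 2*(-6*6) - 2 = 2*(-36) - 2 = -72 - 2 = -74)
h*(-1914) = -74*(-1914) = 141636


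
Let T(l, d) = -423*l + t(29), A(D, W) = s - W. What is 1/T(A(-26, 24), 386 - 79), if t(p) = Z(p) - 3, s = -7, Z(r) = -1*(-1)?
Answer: 1/13111 ≈ 7.6272e-5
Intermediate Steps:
Z(r) = 1
A(D, W) = -7 - W
t(p) = -2 (t(p) = 1 - 3 = -2)
T(l, d) = -2 - 423*l (T(l, d) = -423*l - 2 = -2 - 423*l)
1/T(A(-26, 24), 386 - 79) = 1/(-2 - 423*(-7 - 1*24)) = 1/(-2 - 423*(-7 - 24)) = 1/(-2 - 423*(-31)) = 1/(-2 + 13113) = 1/13111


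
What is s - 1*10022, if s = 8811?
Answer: -1211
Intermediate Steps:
s - 1*10022 = 8811 - 1*10022 = 8811 - 10022 = -1211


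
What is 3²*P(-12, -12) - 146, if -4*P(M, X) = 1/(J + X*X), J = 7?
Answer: -88193/604 ≈ -146.01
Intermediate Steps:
P(M, X) = -1/(4*(7 + X²)) (P(M, X) = -1/(4*(7 + X*X)) = -1/(4*(7 + X²)))
3²*P(-12, -12) - 146 = 3²*(-1/(28 + 4*(-12)²)) - 146 = 9*(-1/(28 + 4*144)) - 146 = 9*(-1/(28 + 576)) - 146 = 9*(-1/604) - 146 = -9/604 - 146 = -88193/604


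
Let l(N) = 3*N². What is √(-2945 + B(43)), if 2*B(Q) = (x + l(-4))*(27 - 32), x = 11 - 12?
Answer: 35*I*√10/2 ≈ 55.34*I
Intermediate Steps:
x = -1
B(Q) = -235/2 (B(Q) = ((-1 + 3*(-4)²)*(27 - 32))/2 = ((-1 + 3*16)*(-5))/2 = ((-1 + 48)*(-5))/2 = (47*(-5))/2 = (½)*(-235) = -235/2)
√(-2945 + B(43)) = √(-2945 - 235/2) = √(-6125/2) = 35*I*√10/2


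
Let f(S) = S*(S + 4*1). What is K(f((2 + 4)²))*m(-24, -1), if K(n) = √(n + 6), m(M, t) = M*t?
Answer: 24*√1446 ≈ 912.63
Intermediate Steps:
f(S) = S*(4 + S) (f(S) = S*(S + 4) = S*(4 + S))
K(n) = √(6 + n)
K(f((2 + 4)²))*m(-24, -1) = √(6 + (2 + 4)²*(4 + (2 + 4)²))*(-24*(-1)) = √(6 + 6²*(4 + 6²))*24 = √(6 + 36*(4 + 36))*24 = √(6 + 36*40)*24 = √(6 + 1440)*24 = √1446*24 = 24*√1446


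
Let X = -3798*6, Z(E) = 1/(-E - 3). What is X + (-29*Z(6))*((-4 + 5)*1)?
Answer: -205063/9 ≈ -22785.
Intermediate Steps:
Z(E) = 1/(-3 - E)
X = -22788
X + (-29*Z(6))*((-4 + 5)*1) = -22788 + (-(-29)/(3 + 6))*((-4 + 5)*1) = -22788 + (-(-29)/9)*(1*1) = -22788 - (-29)/9*1 = -22788 - 29*(-⅑)*1 = -22788 + (29/9)*1 = -22788 + 29/9 = -205063/9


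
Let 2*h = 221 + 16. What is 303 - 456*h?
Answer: -53733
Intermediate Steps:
h = 237/2 (h = (221 + 16)/2 = (½)*237 = 237/2 ≈ 118.50)
303 - 456*h = 303 - 456*237/2 = 303 - 54036 = -53733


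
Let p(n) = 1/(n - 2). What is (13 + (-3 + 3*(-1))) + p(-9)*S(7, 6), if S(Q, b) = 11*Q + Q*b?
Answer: -42/11 ≈ -3.8182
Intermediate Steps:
p(n) = 1/(-2 + n)
(13 + (-3 + 3*(-1))) + p(-9)*S(7, 6) = (13 + (-3 + 3*(-1))) + (7*(11 + 6))/(-2 - 9) = (13 + (-3 - 3)) + (7*17)/(-11) = (13 - 6) - 1/11*119 = 7 - 119/11 = -42/11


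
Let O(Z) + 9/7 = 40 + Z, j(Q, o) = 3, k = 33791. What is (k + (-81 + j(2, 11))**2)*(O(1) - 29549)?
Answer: -8236779375/7 ≈ -1.1767e+9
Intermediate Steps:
O(Z) = 271/7 + Z (O(Z) = -9/7 + (40 + Z) = 271/7 + Z)
(k + (-81 + j(2, 11))**2)*(O(1) - 29549) = (33791 + (-81 + 3)**2)*((271/7 + 1) - 29549) = (33791 + (-78)**2)*(278/7 - 29549) = (33791 + 6084)*(-206565/7) = 39875*(-206565/7) = -8236779375/7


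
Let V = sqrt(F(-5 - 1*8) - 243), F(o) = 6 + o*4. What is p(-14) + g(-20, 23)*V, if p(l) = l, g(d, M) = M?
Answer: -14 + 391*I ≈ -14.0 + 391.0*I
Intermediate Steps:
F(o) = 6 + 4*o
V = 17*I (V = sqrt((6 + 4*(-5 - 1*8)) - 243) = sqrt((6 + 4*(-5 - 8)) - 243) = sqrt((6 + 4*(-13)) - 243) = sqrt((6 - 52) - 243) = sqrt(-46 - 243) = sqrt(-289) = 17*I ≈ 17.0*I)
p(-14) + g(-20, 23)*V = -14 + 23*(17*I) = -14 + 391*I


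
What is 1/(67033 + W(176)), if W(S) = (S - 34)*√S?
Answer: 67033/4489874225 - 568*√11/4489874225 ≈ 1.4510e-5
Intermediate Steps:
W(S) = √S*(-34 + S) (W(S) = (-34 + S)*√S = √S*(-34 + S))
1/(67033 + W(176)) = 1/(67033 + √176*(-34 + 176)) = 1/(67033 + (4*√11)*142) = 1/(67033 + 568*√11)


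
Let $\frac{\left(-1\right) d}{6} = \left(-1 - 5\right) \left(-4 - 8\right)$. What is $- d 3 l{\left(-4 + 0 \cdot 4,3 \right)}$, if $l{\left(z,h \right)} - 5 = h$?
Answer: $10368$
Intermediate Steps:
$l{\left(z,h \right)} = 5 + h$
$d = -432$ ($d = - 6 \left(-1 - 5\right) \left(-4 - 8\right) = - 6 \left(\left(-6\right) \left(-12\right)\right) = \left(-6\right) 72 = -432$)
$- d 3 l{\left(-4 + 0 \cdot 4,3 \right)} = - \left(-432\right) 3 \left(5 + 3\right) = - \left(-1296\right) 8 = \left(-1\right) \left(-10368\right) = 10368$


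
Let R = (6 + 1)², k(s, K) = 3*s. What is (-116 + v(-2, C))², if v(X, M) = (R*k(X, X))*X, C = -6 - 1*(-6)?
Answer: 222784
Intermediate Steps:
C = 0 (C = -6 + 6 = 0)
R = 49 (R = 7² = 49)
v(X, M) = 147*X² (v(X, M) = (49*(3*X))*X = (147*X)*X = 147*X²)
(-116 + v(-2, C))² = (-116 + 147*(-2)²)² = (-116 + 147*4)² = (-116 + 588)² = 472² = 222784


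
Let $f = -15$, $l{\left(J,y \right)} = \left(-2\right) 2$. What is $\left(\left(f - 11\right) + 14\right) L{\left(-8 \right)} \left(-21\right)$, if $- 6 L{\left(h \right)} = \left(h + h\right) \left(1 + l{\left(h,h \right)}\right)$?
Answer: $-2016$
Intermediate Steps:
$l{\left(J,y \right)} = -4$
$L{\left(h \right)} = h$ ($L{\left(h \right)} = - \frac{\left(h + h\right) \left(1 - 4\right)}{6} = - \frac{2 h \left(-3\right)}{6} = - \frac{\left(-6\right) h}{6} = h$)
$\left(\left(f - 11\right) + 14\right) L{\left(-8 \right)} \left(-21\right) = \left(\left(-15 - 11\right) + 14\right) \left(-8\right) \left(-21\right) = \left(-26 + 14\right) \left(-8\right) \left(-21\right) = \left(-12\right) \left(-8\right) \left(-21\right) = 96 \left(-21\right) = -2016$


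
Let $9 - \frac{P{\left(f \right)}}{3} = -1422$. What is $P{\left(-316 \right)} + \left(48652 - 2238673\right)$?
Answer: $-2185728$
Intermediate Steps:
$P{\left(f \right)} = 4293$ ($P{\left(f \right)} = 27 - -4266 = 27 + 4266 = 4293$)
$P{\left(-316 \right)} + \left(48652 - 2238673\right) = 4293 + \left(48652 - 2238673\right) = 4293 - 2190021 = -2185728$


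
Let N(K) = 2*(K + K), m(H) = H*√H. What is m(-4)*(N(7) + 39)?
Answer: -536*I ≈ -536.0*I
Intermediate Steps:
m(H) = H^(3/2)
N(K) = 4*K (N(K) = 2*(2*K) = 4*K)
m(-4)*(N(7) + 39) = (-4)^(3/2)*(4*7 + 39) = (-8*I)*(28 + 39) = -8*I*67 = -536*I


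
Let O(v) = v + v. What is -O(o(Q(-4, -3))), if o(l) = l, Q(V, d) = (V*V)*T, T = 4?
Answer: -128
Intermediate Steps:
Q(V, d) = 4*V² (Q(V, d) = (V*V)*4 = V²*4 = 4*V²)
O(v) = 2*v
-O(o(Q(-4, -3))) = -2*4*(-4)² = -2*4*16 = -2*64 = -1*128 = -128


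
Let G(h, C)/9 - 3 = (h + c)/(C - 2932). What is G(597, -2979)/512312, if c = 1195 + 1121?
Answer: 33345/757069058 ≈ 4.4045e-5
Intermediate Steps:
c = 2316
G(h, C) = 27 + 9*(2316 + h)/(-2932 + C) (G(h, C) = 27 + 9*((h + 2316)/(C - 2932)) = 27 + 9*((2316 + h)/(-2932 + C)) = 27 + 9*(2316 + h)/(-2932 + C))
G(597, -2979)/512312 = (9*(-6480 + 597 + 3*(-2979))/(-2932 - 2979))/512312 = (9*(-6480 + 597 - 8937)/(-5911))*(1/512312) = (9*(-1/5911)*(-14820))*(1/512312) = (133380/5911)*(1/512312) = 33345/757069058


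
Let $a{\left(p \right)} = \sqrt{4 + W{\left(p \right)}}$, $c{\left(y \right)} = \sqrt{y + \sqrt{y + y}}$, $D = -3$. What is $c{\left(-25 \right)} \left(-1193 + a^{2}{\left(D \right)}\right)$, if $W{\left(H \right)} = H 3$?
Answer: $- 1198 \sqrt{-25 + 5 i \sqrt{2}} \approx -838.93 - 6048.5 i$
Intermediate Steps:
$W{\left(H \right)} = 3 H$
$c{\left(y \right)} = \sqrt{y + \sqrt{2} \sqrt{y}}$ ($c{\left(y \right)} = \sqrt{y + \sqrt{2 y}} = \sqrt{y + \sqrt{2} \sqrt{y}}$)
$a{\left(p \right)} = \sqrt{4 + 3 p}$
$c{\left(-25 \right)} \left(-1193 + a^{2}{\left(D \right)}\right) = \sqrt{-25 + \sqrt{2} \sqrt{-25}} \left(-1193 + \left(\sqrt{4 + 3 \left(-3\right)}\right)^{2}\right) = \sqrt{-25 + \sqrt{2} \cdot 5 i} \left(-1193 + \left(\sqrt{4 - 9}\right)^{2}\right) = \sqrt{-25 + 5 i \sqrt{2}} \left(-1193 + \left(\sqrt{-5}\right)^{2}\right) = \sqrt{-25 + 5 i \sqrt{2}} \left(-1193 + \left(i \sqrt{5}\right)^{2}\right) = \sqrt{-25 + 5 i \sqrt{2}} \left(-1193 - 5\right) = \sqrt{-25 + 5 i \sqrt{2}} \left(-1198\right) = - 1198 \sqrt{-25 + 5 i \sqrt{2}}$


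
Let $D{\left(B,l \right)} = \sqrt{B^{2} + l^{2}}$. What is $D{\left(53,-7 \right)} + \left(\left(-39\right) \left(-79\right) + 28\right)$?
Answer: $3109 + \sqrt{2858} \approx 3162.5$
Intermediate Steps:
$D{\left(53,-7 \right)} + \left(\left(-39\right) \left(-79\right) + 28\right) = \sqrt{53^{2} + \left(-7\right)^{2}} + \left(\left(-39\right) \left(-79\right) + 28\right) = \sqrt{2809 + 49} + \left(3081 + 28\right) = \sqrt{2858} + 3109 = 3109 + \sqrt{2858}$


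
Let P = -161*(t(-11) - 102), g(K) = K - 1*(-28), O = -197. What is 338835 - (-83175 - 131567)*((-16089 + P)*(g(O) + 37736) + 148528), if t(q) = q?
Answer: 17005311088867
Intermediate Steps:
g(K) = 28 + K (g(K) = K + 28 = 28 + K)
P = 18193 (P = -161*(-11 - 102) = -161*(-113) = 18193)
338835 - (-83175 - 131567)*((-16089 + P)*(g(O) + 37736) + 148528) = 338835 - (-83175 - 131567)*((-16089 + 18193)*((28 - 197) + 37736) + 148528) = 338835 - (-214742)*(2104*(-169 + 37736) + 148528) = 338835 - (-214742)*(2104*37567 + 148528) = 338835 - (-214742)*(79040968 + 148528) = 338835 - (-214742)*79189496 = 338835 - 1*(-17005310750032) = 338835 + 17005310750032 = 17005311088867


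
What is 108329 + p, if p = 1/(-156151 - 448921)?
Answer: 65546844687/605072 ≈ 1.0833e+5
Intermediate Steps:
p = -1/605072 (p = 1/(-605072) = -1/605072 ≈ -1.6527e-6)
108329 + p = 108329 - 1/605072 = 65546844687/605072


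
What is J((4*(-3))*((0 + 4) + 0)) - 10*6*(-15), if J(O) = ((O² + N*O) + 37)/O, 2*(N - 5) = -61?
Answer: 39635/48 ≈ 825.73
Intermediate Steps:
N = -51/2 (N = 5 + (½)*(-61) = 5 - 61/2 = -51/2 ≈ -25.500)
J(O) = (37 + O² - 51*O/2)/O (J(O) = ((O² - 51*O/2) + 37)/O = (37 + O² - 51*O/2)/O)
J((4*(-3))*((0 + 4) + 0)) - 10*6*(-15) = (-51/2 + (4*(-3))*((0 + 4) + 0) + 37/(((4*(-3))*((0 + 4) + 0)))) - 10*6*(-15) = (-51/2 - 12*(4 + 0) + 37/((-12*(4 + 0)))) - 60*(-15) = (-51/2 - 12*4 + 37/((-12*4))) + 900 = (-51/2 - 48 + 37/(-48)) + 900 = (-51/2 - 48 + 37*(-1/48)) + 900 = (-51/2 - 48 - 37/48) + 900 = -3565/48 + 900 = 39635/48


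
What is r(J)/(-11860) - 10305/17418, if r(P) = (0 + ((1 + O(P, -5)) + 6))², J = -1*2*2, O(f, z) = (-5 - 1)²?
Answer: -25737197/34429580 ≈ -0.74753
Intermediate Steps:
O(f, z) = 36 (O(f, z) = (-6)² = 36)
J = -4 (J = -2*2 = -4)
r(P) = 1849 (r(P) = (0 + ((1 + 36) + 6))² = (0 + (37 + 6))² = (0 + 43)² = 43² = 1849)
r(J)/(-11860) - 10305/17418 = 1849/(-11860) - 10305/17418 = 1849*(-1/11860) - 10305*1/17418 = -1849/11860 - 3435/5806 = -25737197/34429580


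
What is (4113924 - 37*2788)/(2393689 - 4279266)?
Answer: -4010768/1885577 ≈ -2.1271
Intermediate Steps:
(4113924 - 37*2788)/(2393689 - 4279266) = (4113924 - 103156)/(-1885577) = 4010768*(-1/1885577) = -4010768/1885577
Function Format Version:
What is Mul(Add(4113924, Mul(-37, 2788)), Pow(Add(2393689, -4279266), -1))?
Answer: Rational(-4010768, 1885577) ≈ -2.1271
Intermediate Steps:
Mul(Add(4113924, Mul(-37, 2788)), Pow(Add(2393689, -4279266), -1)) = Mul(Add(4113924, -103156), Pow(-1885577, -1)) = Mul(4010768, Rational(-1, 1885577)) = Rational(-4010768, 1885577)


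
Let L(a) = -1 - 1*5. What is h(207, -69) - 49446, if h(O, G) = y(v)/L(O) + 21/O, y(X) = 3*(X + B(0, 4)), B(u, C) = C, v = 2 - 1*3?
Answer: -6823741/138 ≈ -49447.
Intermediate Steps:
v = -1 (v = 2 - 3 = -1)
L(a) = -6 (L(a) = -1 - 5 = -6)
y(X) = 12 + 3*X (y(X) = 3*(X + 4) = 3*(4 + X) = 12 + 3*X)
h(O, G) = -3/2 + 21/O (h(O, G) = (12 + 3*(-1))/(-6) + 21/O = (12 - 3)*(-⅙) + 21/O = 9*(-⅙) + 21/O = -3/2 + 21/O)
h(207, -69) - 49446 = (-3/2 + 21/207) - 49446 = (-3/2 + 21*(1/207)) - 49446 = (-3/2 + 7/69) - 49446 = -193/138 - 49446 = -6823741/138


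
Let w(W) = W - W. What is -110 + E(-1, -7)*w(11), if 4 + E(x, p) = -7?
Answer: -110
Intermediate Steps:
w(W) = 0
E(x, p) = -11 (E(x, p) = -4 - 7 = -11)
-110 + E(-1, -7)*w(11) = -110 - 11*0 = -110 + 0 = -110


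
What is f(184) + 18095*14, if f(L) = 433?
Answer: 253763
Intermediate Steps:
f(184) + 18095*14 = 433 + 18095*14 = 433 + 253330 = 253763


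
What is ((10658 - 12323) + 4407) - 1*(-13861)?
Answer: 16603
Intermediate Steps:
((10658 - 12323) + 4407) - 1*(-13861) = (-1665 + 4407) + 13861 = 2742 + 13861 = 16603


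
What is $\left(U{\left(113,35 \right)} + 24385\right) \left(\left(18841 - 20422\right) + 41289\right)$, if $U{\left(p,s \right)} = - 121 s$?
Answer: $800116200$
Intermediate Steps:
$\left(U{\left(113,35 \right)} + 24385\right) \left(\left(18841 - 20422\right) + 41289\right) = \left(\left(-121\right) 35 + 24385\right) \left(\left(18841 - 20422\right) + 41289\right) = \left(-4235 + 24385\right) \left(-1581 + 41289\right) = 20150 \cdot 39708 = 800116200$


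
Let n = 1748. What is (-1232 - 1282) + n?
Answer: -766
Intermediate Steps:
(-1232 - 1282) + n = (-1232 - 1282) + 1748 = -2514 + 1748 = -766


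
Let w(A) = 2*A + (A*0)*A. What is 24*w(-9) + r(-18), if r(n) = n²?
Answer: -108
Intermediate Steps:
w(A) = 2*A (w(A) = 2*A + 0*A = 2*A + 0 = 2*A)
24*w(-9) + r(-18) = 24*(2*(-9)) + (-18)² = 24*(-18) + 324 = -432 + 324 = -108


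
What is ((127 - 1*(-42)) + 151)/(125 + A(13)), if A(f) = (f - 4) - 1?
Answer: 320/133 ≈ 2.4060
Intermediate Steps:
A(f) = -5 + f (A(f) = (-4 + f) - 1 = -5 + f)
((127 - 1*(-42)) + 151)/(125 + A(13)) = ((127 - 1*(-42)) + 151)/(125 + (-5 + 13)) = ((127 + 42) + 151)/(125 + 8) = (169 + 151)/133 = 320*(1/133) = 320/133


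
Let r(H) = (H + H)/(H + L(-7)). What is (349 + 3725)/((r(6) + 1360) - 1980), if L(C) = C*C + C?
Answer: -16296/2479 ≈ -6.5736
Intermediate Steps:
L(C) = C + C**2 (L(C) = C**2 + C = C + C**2)
r(H) = 2*H/(42 + H) (r(H) = (H + H)/(H - 7*(1 - 7)) = (2*H)/(H - 7*(-6)) = (2*H)/(H + 42) = (2*H)/(42 + H) = 2*H/(42 + H))
(349 + 3725)/((r(6) + 1360) - 1980) = (349 + 3725)/((2*6/(42 + 6) + 1360) - 1980) = 4074/((2*6/48 + 1360) - 1980) = 4074/((2*6*(1/48) + 1360) - 1980) = 4074/((1/4 + 1360) - 1980) = 4074/(5441/4 - 1980) = 4074/(-2479/4) = 4074*(-4/2479) = -16296/2479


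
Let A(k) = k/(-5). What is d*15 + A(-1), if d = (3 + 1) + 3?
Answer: 526/5 ≈ 105.20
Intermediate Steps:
A(k) = -k/5 (A(k) = k*(-1/5) = -k/5)
d = 7 (d = 4 + 3 = 7)
d*15 + A(-1) = 7*15 - 1/5*(-1) = 105 + 1/5 = 526/5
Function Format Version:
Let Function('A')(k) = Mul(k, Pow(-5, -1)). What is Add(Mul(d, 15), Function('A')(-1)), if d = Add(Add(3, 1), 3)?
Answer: Rational(526, 5) ≈ 105.20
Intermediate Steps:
Function('A')(k) = Mul(Rational(-1, 5), k) (Function('A')(k) = Mul(k, Rational(-1, 5)) = Mul(Rational(-1, 5), k))
d = 7 (d = Add(4, 3) = 7)
Add(Mul(d, 15), Function('A')(-1)) = Add(Mul(7, 15), Mul(Rational(-1, 5), -1)) = Add(105, Rational(1, 5)) = Rational(526, 5)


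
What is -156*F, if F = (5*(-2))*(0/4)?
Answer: 0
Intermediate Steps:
F = 0 (F = -0/4 = -10*0 = 0)
-156*F = -156*0 = 0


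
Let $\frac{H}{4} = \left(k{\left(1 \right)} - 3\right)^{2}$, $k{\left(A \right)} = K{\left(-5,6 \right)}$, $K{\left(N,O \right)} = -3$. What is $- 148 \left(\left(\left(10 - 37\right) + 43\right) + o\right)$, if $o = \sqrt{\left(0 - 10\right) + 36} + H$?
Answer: $-23680 - 148 \sqrt{26} \approx -24435.0$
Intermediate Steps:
$k{\left(A \right)} = -3$
$H = 144$ ($H = 4 \left(-3 - 3\right)^{2} = 4 \left(-6\right)^{2} = 4 \cdot 36 = 144$)
$o = 144 + \sqrt{26}$ ($o = \sqrt{\left(0 - 10\right) + 36} + 144 = \sqrt{-10 + 36} + 144 = \sqrt{26} + 144 = 144 + \sqrt{26} \approx 149.1$)
$- 148 \left(\left(\left(10 - 37\right) + 43\right) + o\right) = - 148 \left(\left(\left(10 - 37\right) + 43\right) + \left(144 + \sqrt{26}\right)\right) = - 148 \left(\left(-27 + 43\right) + \left(144 + \sqrt{26}\right)\right) = - 148 \left(16 + \left(144 + \sqrt{26}\right)\right) = - 148 \left(160 + \sqrt{26}\right) = -23680 - 148 \sqrt{26}$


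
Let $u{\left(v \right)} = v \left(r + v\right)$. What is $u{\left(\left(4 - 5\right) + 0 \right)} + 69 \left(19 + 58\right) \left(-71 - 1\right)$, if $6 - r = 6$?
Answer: $-382535$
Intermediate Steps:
$r = 0$ ($r = 6 - 6 = 0$)
$u{\left(v \right)} = v^{2}$ ($u{\left(v \right)} = v \left(0 + v\right) = v v = v^{2}$)
$u{\left(\left(4 - 5\right) + 0 \right)} + 69 \left(19 + 58\right) \left(-71 - 1\right) = \left(\left(4 - 5\right) + 0\right)^{2} + 69 \left(19 + 58\right) \left(-71 - 1\right) = \left(-1 + 0\right)^{2} + 69 \cdot 77 \left(-72\right) = \left(-1\right)^{2} + 69 \left(-5544\right) = 1 - 382536 = -382535$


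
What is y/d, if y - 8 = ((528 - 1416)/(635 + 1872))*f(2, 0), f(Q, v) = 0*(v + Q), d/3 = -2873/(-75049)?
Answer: 46184/663 ≈ 69.659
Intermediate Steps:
d = 663/5773 (d = 3*(-2873/(-75049)) = 3*(-2873*(-1/75049)) = 3*(221/5773) = 663/5773 ≈ 0.11484)
f(Q, v) = 0 (f(Q, v) = 0*(Q + v) = 0)
y = 8 (y = 8 + ((528 - 1416)/(635 + 1872))*0 = 8 - 888/2507*0 = 8 + 0 = 8)
y/d = 8/(663/5773) = 8*(5773/663) = 46184/663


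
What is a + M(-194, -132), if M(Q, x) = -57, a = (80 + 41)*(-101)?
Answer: -12278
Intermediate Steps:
a = -12221 (a = 121*(-101) = -12221)
a + M(-194, -132) = -12221 - 57 = -12278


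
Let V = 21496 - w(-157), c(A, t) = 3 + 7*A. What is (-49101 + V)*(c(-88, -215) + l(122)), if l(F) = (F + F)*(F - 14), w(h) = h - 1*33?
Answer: -705634685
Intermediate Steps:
w(h) = -33 + h (w(h) = h - 33 = -33 + h)
l(F) = 2*F*(-14 + F) (l(F) = (2*F)*(-14 + F) = 2*F*(-14 + F))
V = 21686 (V = 21496 - (-33 - 157) = 21496 - 1*(-190) = 21496 + 190 = 21686)
(-49101 + V)*(c(-88, -215) + l(122)) = (-49101 + 21686)*((3 + 7*(-88)) + 2*122*(-14 + 122)) = -27415*((3 - 616) + 2*122*108) = -27415*(-613 + 26352) = -27415*25739 = -705634685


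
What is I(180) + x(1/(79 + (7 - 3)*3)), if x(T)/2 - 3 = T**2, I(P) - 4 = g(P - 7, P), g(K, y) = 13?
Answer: 190465/8281 ≈ 23.000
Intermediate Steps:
I(P) = 17 (I(P) = 4 + 13 = 17)
x(T) = 6 + 2*T**2
I(180) + x(1/(79 + (7 - 3)*3)) = 17 + (6 + 2*(1/(79 + (7 - 3)*3))**2) = 17 + (6 + 2*(1/(79 + 4*3))**2) = 17 + (6 + 2*(1/(79 + 12))**2) = 17 + (6 + 2*(1/91)**2) = 17 + (6 + 2*(1/8281)) = 17 + (6 + 2/8281) = 17 + 49688/8281 = 190465/8281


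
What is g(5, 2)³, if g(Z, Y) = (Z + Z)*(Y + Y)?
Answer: 64000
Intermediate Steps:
g(Z, Y) = 4*Y*Z (g(Z, Y) = (2*Z)*(2*Y) = 4*Y*Z)
g(5, 2)³ = (4*2*5)³ = 40³ = 64000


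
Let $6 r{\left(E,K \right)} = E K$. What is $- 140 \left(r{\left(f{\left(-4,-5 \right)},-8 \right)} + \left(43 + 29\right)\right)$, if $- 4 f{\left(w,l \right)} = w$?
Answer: $- \frac{29680}{3} \approx -9893.3$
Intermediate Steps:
$f{\left(w,l \right)} = - \frac{w}{4}$
$r{\left(E,K \right)} = \frac{E K}{6}$
$- 140 \left(r{\left(f{\left(-4,-5 \right)},-8 \right)} + \left(43 + 29\right)\right) = - 140 \left(\frac{1}{6} \left(\left(- \frac{1}{4}\right) \left(-4\right)\right) \left(-8\right) + \left(43 + 29\right)\right) = - 140 \left(\frac{1}{6} \cdot 1 \left(-8\right) + 72\right) = - 140 \left(- \frac{4}{3} + 72\right) = \left(-140\right) \frac{212}{3} = - \frac{29680}{3}$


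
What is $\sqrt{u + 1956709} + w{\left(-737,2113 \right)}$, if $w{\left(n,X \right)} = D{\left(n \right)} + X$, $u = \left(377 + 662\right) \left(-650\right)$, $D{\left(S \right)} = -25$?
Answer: $2088 + \sqrt{1281359} \approx 3220.0$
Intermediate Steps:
$u = -675350$ ($u = 1039 \left(-650\right) = -675350$)
$w{\left(n,X \right)} = -25 + X$
$\sqrt{u + 1956709} + w{\left(-737,2113 \right)} = \sqrt{-675350 + 1956709} + \left(-25 + 2113\right) = \sqrt{1281359} + 2088 = 2088 + \sqrt{1281359}$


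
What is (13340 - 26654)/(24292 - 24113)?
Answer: -13314/179 ≈ -74.380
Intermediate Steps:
(13340 - 26654)/(24292 - 24113) = -13314/179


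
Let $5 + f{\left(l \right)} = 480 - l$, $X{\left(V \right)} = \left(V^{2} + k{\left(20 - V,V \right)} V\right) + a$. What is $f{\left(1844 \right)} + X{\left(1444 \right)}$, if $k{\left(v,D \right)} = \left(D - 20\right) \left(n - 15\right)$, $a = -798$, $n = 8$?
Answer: $-12310823$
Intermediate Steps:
$k{\left(v,D \right)} = 140 - 7 D$ ($k{\left(v,D \right)} = \left(D - 20\right) \left(8 - 15\right) = \left(-20 + D\right) \left(-7\right) = 140 - 7 D$)
$X{\left(V \right)} = -798 + V^{2} + V \left(140 - 7 V\right)$ ($X{\left(V \right)} = \left(V^{2} + \left(140 - 7 V\right) V\right) - 798 = \left(V^{2} + V \left(140 - 7 V\right)\right) - 798 = -798 + V^{2} + V \left(140 - 7 V\right)$)
$f{\left(l \right)} = 475 - l$ ($f{\left(l \right)} = -5 - \left(-480 + l\right) = 475 - l$)
$f{\left(1844 \right)} + X{\left(1444 \right)} = \left(475 - 1844\right) - \left(-201362 + 12510816\right) = \left(475 - 1844\right) - 12309454 = -1369 - 12309454 = -12310823$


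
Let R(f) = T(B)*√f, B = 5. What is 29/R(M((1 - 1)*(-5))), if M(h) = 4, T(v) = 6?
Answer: 29/12 ≈ 2.4167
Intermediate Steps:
R(f) = 6*√f
29/R(M((1 - 1)*(-5))) = 29/((6*√4)) = 29/((6*2)) = 29/12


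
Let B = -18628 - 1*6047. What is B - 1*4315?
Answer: -28990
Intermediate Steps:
B = -24675 (B = -18628 - 6047 = -24675)
B - 1*4315 = -24675 - 1*4315 = -24675 - 4315 = -28990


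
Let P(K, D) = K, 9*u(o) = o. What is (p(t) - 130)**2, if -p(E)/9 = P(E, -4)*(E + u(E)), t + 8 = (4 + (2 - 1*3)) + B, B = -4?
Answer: 883600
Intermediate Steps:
u(o) = o/9
t = -9 (t = -8 + ((4 + (2 - 1*3)) - 4) = -8 + ((4 + (2 - 3)) - 4) = -8 + ((4 - 1) - 4) = -8 + (3 - 4) = -8 - 1 = -9)
p(E) = -10*E**2 (p(E) = -9*E*(E + E/9) = -9*E*10*E/9 = -10*E**2)
(p(t) - 130)**2 = (-10*(-9)**2 - 130)**2 = (-10*81 - 130)**2 = (-810 - 130)**2 = (-940)**2 = 883600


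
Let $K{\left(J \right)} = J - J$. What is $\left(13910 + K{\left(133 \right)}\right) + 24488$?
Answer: $38398$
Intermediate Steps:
$K{\left(J \right)} = 0$
$\left(13910 + K{\left(133 \right)}\right) + 24488 = \left(13910 + 0\right) + 24488 = 13910 + 24488 = 38398$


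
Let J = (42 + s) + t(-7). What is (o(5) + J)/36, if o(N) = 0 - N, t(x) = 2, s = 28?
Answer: 67/36 ≈ 1.8611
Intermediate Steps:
o(N) = -N
J = 72 (J = (42 + 28) + 2 = 70 + 2 = 72)
(o(5) + J)/36 = (-1*5 + 72)/36 = (-5 + 72)/36 = (1/36)*67 = 67/36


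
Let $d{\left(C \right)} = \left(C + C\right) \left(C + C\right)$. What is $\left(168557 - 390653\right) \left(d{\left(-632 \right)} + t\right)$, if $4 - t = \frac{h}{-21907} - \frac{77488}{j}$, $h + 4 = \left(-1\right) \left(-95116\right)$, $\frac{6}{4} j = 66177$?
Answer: $- \frac{3008371757773648448}{8478009} \approx -3.5484 \cdot 10^{11}$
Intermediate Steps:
$j = 44118$ ($j = \frac{2}{3} \cdot 66177 = 44118$)
$d{\left(C \right)} = 4 C^{2}$ ($d{\left(C \right)} = 2 C 2 C = 4 C^{2}$)
$h = 95112$ ($h = -4 - -95116 = -4 + 95116 = 95112$)
$t = \frac{256832972}{25434027}$ ($t = 4 - \left(\frac{95112}{-21907} - \frac{77488}{44118}\right) = 4 - \left(95112 \left(- \frac{1}{21907}\right) - \frac{38744}{22059}\right) = 4 - \left(- \frac{95112}{21907} - \frac{38744}{22059}\right) = 4 - - \frac{155096864}{25434027} = 4 + \frac{155096864}{25434027} = \frac{256832972}{25434027} \approx 10.098$)
$\left(168557 - 390653\right) \left(d{\left(-632 \right)} + t\right) = \left(168557 - 390653\right) \left(4 \left(-632\right)^{2} + \frac{256832972}{25434027}\right) = - 222096 \left(4 \cdot 399424 + \frac{256832972}{25434027}\right) = - 222096 \left(1597696 + \frac{256832972}{25434027}\right) = \left(-222096\right) \frac{40636100034764}{25434027} = - \frac{3008371757773648448}{8478009}$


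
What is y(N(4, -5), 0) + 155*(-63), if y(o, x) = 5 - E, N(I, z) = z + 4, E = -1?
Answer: -9759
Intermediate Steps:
N(I, z) = 4 + z
y(o, x) = 6 (y(o, x) = 5 - 1*(-1) = 5 + 1 = 6)
y(N(4, -5), 0) + 155*(-63) = 6 + 155*(-63) = 6 - 9765 = -9759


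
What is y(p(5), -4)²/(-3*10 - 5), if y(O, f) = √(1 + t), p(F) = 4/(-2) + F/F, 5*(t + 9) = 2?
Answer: 38/175 ≈ 0.21714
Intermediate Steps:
t = -43/5 (t = -9 + (⅕)*2 = -9 + ⅖ = -43/5 ≈ -8.6000)
p(F) = -1 (p(F) = 4*(-½) + 1 = -2 + 1 = -1)
y(O, f) = I*√190/5 (y(O, f) = √(1 - 43/5) = √(-38/5) = I*√190/5)
y(p(5), -4)²/(-3*10 - 5) = (I*√190/5)²/(-3*10 - 5) = -38/(5*(-30 - 5)) = -38/5/(-35) = -38/5*(-1/35) = 38/175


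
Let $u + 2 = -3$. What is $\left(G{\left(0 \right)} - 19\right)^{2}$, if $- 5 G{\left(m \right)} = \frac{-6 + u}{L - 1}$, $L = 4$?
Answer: $\frac{75076}{225} \approx 333.67$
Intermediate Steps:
$u = -5$ ($u = -2 - 3 = -5$)
$G{\left(m \right)} = \frac{11}{15}$ ($G{\left(m \right)} = - \frac{\left(-6 - 5\right) \frac{1}{4 - 1}}{5} = - \frac{\left(-11\right) \frac{1}{3}}{5} = \left(- \frac{1}{5}\right) \left(- \frac{11}{3}\right) = \frac{11}{15}$)
$\left(G{\left(0 \right)} - 19\right)^{2} = \left(\frac{11}{15} - 19\right)^{2} = \left(- \frac{274}{15}\right)^{2} = \frac{75076}{225}$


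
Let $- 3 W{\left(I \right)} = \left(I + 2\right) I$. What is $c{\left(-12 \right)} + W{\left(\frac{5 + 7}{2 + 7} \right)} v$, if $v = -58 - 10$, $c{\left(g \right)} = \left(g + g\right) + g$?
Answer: $\frac{1748}{27} \approx 64.741$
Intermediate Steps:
$c{\left(g \right)} = 3 g$ ($c{\left(g \right)} = 2 g + g = 3 g$)
$W{\left(I \right)} = - \frac{I \left(2 + I\right)}{3}$ ($W{\left(I \right)} = - \frac{\left(I + 2\right) I}{3} = - \frac{\left(2 + I\right) I}{3} = - \frac{I \left(2 + I\right)}{3}$)
$v = -68$ ($v = -58 - 10 = -68$)
$c{\left(-12 \right)} + W{\left(\frac{5 + 7}{2 + 7} \right)} v = 3 \left(-12\right) + - \frac{\frac{5 + 7}{2 + 7} \left(2 + \frac{5 + 7}{2 + 7}\right)}{3} \left(-68\right) = -36 + - \frac{\frac{12}{9} \left(2 + \frac{12}{9}\right)}{3} \left(-68\right) = -36 + - \frac{12 \cdot \frac{1}{9} \left(2 + 12 \cdot \frac{1}{9}\right)}{3} \left(-68\right) = -36 + \left(- \frac{1}{3}\right) \frac{4}{3} \left(2 + \frac{4}{3}\right) \left(-68\right) = -36 + \left(- \frac{1}{3}\right) \frac{4}{3} \cdot \frac{10}{3} \left(-68\right) = -36 - - \frac{2720}{27} = -36 + \frac{2720}{27} = \frac{1748}{27}$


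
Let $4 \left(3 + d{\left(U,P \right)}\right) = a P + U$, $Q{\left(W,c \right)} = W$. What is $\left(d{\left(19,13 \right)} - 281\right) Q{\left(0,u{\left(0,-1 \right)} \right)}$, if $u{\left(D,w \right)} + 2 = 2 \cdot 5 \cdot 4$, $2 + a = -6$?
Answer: $0$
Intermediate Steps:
$a = -8$ ($a = -2 - 6 = -8$)
$u{\left(D,w \right)} = 38$ ($u{\left(D,w \right)} = -2 + 2 \cdot 5 \cdot 4 = -2 + 10 \cdot 4 = -2 + 40 = 38$)
$d{\left(U,P \right)} = -3 - 2 P + \frac{U}{4}$ ($d{\left(U,P \right)} = -3 + \frac{- 8 P + U}{4} = -3 + \frac{U - 8 P}{4} = -3 - \left(2 P - \frac{U}{4}\right) = -3 - 2 P + \frac{U}{4}$)
$\left(d{\left(19,13 \right)} - 281\right) Q{\left(0,u{\left(0,-1 \right)} \right)} = \left(\left(-3 - 26 + \frac{1}{4} \cdot 19\right) - 281\right) 0 = \left(\left(-3 - 26 + \frac{19}{4}\right) - 281\right) 0 = \left(- \frac{97}{4} - 281\right) 0 = \left(- \frac{1221}{4}\right) 0 = 0$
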